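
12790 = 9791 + 2999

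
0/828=0 = 0.00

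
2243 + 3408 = 5651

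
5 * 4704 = 23520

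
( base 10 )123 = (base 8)173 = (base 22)5D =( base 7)234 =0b1111011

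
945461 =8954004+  - 8008543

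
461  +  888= 1349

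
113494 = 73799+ 39695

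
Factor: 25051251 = 3^1 * 17^1 *491201^1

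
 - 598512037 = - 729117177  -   - 130605140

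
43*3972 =170796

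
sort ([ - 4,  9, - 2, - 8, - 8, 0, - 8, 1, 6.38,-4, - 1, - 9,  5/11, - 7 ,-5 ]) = [ - 9, - 8, - 8,-8 , - 7, - 5 , - 4,-4, - 2,-1, 0,5/11, 1,6.38,9] 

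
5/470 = 1/94  =  0.01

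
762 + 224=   986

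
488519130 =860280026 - 371760896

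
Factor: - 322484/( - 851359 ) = 2^2*80621^1*851359^ ( - 1 ) 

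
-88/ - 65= 1  +  23/65= 1.35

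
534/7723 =534/7723 = 0.07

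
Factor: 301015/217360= 2^( - 4)*19^( - 1) * 421^1 = 421/304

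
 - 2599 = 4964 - 7563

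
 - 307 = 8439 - 8746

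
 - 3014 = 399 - 3413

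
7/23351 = 7/23351=0.00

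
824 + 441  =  1265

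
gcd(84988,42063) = 1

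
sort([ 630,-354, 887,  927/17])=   [  -  354, 927/17, 630,887 ]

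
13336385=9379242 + 3957143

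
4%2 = 0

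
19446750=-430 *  (-45225)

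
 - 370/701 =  - 1 + 331/701 = -0.53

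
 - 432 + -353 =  -785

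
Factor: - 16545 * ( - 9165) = 151634925 = 3^2*5^2*13^1 * 47^1*1103^1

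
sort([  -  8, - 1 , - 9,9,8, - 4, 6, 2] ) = [ - 9, -8, - 4,  -  1, 2 , 6 , 8,9]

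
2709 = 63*43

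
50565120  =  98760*512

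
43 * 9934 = 427162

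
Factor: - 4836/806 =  - 6=- 2^1*3^1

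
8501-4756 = 3745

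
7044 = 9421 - 2377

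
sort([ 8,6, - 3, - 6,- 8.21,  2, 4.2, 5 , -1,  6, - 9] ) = [ - 9, - 8.21, - 6, - 3 , - 1, 2,4.2,  5 , 6,  6, 8]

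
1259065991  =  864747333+394318658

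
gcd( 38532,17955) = 57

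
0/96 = 0 = 0.00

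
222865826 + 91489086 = 314354912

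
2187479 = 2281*959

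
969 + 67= 1036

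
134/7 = 19 + 1/7  =  19.14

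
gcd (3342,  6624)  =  6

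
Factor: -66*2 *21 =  - 2772 = - 2^2*3^2*7^1 * 11^1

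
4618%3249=1369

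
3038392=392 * 7751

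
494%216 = 62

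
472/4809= 472/4809 = 0.10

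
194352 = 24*8098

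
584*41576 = 24280384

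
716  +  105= 821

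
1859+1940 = 3799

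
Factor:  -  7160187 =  - 3^1*29^1*82301^1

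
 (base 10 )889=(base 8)1571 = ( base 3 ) 1012221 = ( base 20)249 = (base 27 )15P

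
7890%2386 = 732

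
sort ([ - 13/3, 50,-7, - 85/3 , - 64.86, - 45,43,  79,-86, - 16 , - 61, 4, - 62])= [- 86, - 64.86,-62,-61,  -  45, - 85/3, - 16, - 7 , - 13/3,  4, 43,50, 79] 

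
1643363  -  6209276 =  - 4565913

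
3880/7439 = 3880/7439 = 0.52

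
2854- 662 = 2192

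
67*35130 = 2353710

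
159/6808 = 159/6808 = 0.02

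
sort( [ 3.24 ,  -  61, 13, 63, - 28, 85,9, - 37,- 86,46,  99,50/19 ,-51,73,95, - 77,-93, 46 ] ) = [ - 93,  -  86, - 77, - 61,  -  51, - 37  ,-28,  50/19,  3.24 , 9 , 13, 46,46, 63,73, 85, 95,99 ] 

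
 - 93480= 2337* ( - 40)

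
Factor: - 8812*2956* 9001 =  - 2^4 * 739^1 * 2203^1 * 9001^1 = -234460496272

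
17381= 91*191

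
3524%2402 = 1122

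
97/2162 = 97/2162 = 0.04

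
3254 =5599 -2345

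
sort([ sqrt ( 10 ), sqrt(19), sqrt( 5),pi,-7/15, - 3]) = [ - 3, - 7/15, sqrt(5 ), pi , sqrt(10), sqrt(19 )] 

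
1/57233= 1/57233=0.00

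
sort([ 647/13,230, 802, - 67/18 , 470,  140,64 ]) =[ - 67/18,  647/13, 64, 140, 230,470, 802]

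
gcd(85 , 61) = 1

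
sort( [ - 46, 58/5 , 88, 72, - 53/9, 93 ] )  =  [-46, - 53/9 , 58/5,72,88 , 93 ]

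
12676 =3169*4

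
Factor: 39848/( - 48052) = -34/41  =  - 2^1 * 17^1*41^(  -  1 ) 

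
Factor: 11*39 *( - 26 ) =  - 2^1 * 3^1 * 11^1*13^2= - 11154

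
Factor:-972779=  - 173^1* 5623^1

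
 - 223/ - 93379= 223/93379 = 0.00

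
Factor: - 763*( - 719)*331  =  7^1*109^1*331^1*719^1  =  181585607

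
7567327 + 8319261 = 15886588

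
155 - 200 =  - 45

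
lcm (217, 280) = 8680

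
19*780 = 14820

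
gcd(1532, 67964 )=4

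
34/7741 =34/7741  =  0.00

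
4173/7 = 596 + 1/7 = 596.14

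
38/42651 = 38/42651 = 0.00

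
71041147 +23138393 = 94179540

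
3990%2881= 1109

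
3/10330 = 3/10330 = 0.00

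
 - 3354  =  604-3958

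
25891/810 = 31+781/810 = 31.96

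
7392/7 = 1056 = 1056.00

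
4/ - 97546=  - 2/48773=- 0.00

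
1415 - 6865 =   -  5450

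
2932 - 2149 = 783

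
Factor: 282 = 2^1 * 3^1*47^1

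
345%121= 103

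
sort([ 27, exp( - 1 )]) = [exp( -1 ),27]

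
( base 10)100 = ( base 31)37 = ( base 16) 64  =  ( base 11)91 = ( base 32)34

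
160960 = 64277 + 96683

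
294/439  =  294/439 = 0.67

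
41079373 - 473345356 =-432265983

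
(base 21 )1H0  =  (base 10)798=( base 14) 410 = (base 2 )1100011110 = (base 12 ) 566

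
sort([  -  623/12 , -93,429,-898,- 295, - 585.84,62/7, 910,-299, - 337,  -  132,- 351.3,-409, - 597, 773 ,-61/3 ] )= [ - 898, -597, -585.84, - 409, - 351.3, - 337, - 299, - 295, - 132, - 93, - 623/12, - 61/3 , 62/7,429 , 773 , 910 ] 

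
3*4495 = 13485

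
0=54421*0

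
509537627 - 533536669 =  - 23999042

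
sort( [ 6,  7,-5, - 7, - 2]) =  [-7,-5, - 2 , 6,7]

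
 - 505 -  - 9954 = 9449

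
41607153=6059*6867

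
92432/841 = 109 + 763/841 = 109.91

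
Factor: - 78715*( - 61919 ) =4873954085 = 5^1*7^1*11^1 * 13^2 * 173^1 * 433^1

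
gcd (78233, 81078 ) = 1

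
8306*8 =66448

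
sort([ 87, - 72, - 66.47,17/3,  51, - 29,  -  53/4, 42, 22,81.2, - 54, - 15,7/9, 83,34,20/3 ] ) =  [ - 72,-66.47, - 54, - 29, - 15, - 53/4,7/9,17/3,20/3, 22,34,42, 51,81.2, 83,87]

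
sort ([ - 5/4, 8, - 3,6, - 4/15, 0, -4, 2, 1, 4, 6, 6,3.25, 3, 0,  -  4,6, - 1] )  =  [ - 4, - 4,  -  3, - 5/4,-1, - 4/15, 0, 0,1, 2, 3, 3.25,4,6, 6 , 6,6,8 ]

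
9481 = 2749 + 6732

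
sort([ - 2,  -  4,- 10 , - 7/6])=[ - 10, - 4, - 2 , - 7/6] 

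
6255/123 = 50 + 35/41 = 50.85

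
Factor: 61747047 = 3^2 * 6860783^1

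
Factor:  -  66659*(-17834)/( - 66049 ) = - 2^1 * 37^1 *191^1*241^1*257^( - 2)*349^1 = - 1188796606/66049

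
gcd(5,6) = 1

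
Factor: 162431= 19^1*83^1*103^1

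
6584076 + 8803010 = 15387086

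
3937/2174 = 1 +1763/2174 = 1.81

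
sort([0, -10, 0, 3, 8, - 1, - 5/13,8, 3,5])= [ - 10, - 1, - 5/13 , 0, 0, 3, 3, 5, 8, 8]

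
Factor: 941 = 941^1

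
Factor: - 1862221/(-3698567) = 173^ ( - 1 ) *21379^( - 1)*1862221^1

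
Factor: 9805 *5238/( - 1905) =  - 3423906/127 =-  2^1* 3^2*37^1 * 53^1 * 97^1*127^(-1) 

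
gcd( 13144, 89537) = 1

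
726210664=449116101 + 277094563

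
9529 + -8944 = 585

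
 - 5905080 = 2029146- 7934226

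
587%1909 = 587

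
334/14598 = 167/7299= 0.02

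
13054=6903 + 6151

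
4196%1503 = 1190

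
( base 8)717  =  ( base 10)463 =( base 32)EF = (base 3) 122011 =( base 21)111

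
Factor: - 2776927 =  - 2776927^1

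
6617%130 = 117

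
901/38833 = 901/38833= 0.02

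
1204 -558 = 646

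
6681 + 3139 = 9820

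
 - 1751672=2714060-4465732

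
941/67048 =941/67048 =0.01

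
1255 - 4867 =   -  3612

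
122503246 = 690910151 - 568406905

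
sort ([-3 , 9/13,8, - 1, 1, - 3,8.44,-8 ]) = [ - 8, - 3, - 3, - 1,9/13,1, 8,8.44 ]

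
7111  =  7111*1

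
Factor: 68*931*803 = 50836324 = 2^2 * 7^2 *11^1*17^1*19^1 * 73^1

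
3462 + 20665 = 24127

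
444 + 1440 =1884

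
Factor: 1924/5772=3^( -1)= 1/3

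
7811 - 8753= - 942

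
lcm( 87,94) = 8178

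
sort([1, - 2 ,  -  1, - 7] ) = [ - 7, - 2, - 1,1] 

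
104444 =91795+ 12649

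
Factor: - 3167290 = - 2^1 * 5^1 *7^1*45247^1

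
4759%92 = 67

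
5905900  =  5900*1001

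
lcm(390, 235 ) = 18330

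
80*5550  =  444000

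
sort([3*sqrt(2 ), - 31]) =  [ - 31,3*sqrt( 2 ) ] 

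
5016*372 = 1865952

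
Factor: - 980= -2^2*5^1 *7^2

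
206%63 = 17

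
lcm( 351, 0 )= 0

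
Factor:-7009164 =-2^2*3^2*113^1*1723^1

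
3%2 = 1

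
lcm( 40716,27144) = 81432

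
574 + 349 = 923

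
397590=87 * 4570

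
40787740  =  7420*5497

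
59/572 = 59/572 = 0.10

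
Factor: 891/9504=3/32 = 2^ ( - 5 ) *3^1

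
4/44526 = 2/22263 =0.00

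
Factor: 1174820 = 2^2 * 5^1 *58741^1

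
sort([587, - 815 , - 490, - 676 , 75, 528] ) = [  -  815, - 676,- 490,75,528,587] 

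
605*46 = 27830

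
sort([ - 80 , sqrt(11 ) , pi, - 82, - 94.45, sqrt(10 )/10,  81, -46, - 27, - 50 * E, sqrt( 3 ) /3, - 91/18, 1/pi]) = [ - 50 * E,  -  94.45 , - 82,-80, - 46,- 27, - 91/18, sqrt ( 10 )/10 , 1/pi, sqrt(3 )/3, pi, sqrt( 11 ) , 81 ]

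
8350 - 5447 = 2903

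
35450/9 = 3938 + 8/9 = 3938.89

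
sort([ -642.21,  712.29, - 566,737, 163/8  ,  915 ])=[-642.21,- 566,  163/8,712.29, 737, 915] 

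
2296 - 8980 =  -6684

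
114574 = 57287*2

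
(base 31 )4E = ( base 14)9c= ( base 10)138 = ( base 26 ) 58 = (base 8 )212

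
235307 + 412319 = 647626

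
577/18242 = 577/18242 = 0.03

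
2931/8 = 2931/8 = 366.38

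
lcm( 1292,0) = 0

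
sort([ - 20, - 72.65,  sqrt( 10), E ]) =[-72.65,  -  20, E,sqrt( 10 )]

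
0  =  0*95373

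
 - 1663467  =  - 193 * 8619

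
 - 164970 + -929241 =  - 1094211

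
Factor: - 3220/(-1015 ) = 92/29 = 2^2*23^1*29^( - 1)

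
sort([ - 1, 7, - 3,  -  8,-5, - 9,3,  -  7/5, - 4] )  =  [ - 9,- 8 , - 5,-4 , - 3, - 7/5, - 1,3, 7]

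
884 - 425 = 459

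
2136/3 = 712=712.00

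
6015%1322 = 727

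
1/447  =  1/447 = 0.00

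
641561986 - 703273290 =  - 61711304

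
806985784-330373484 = 476612300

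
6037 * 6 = 36222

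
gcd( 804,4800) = 12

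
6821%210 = 101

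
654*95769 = 62632926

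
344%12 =8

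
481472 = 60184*8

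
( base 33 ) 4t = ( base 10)161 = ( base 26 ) 65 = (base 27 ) 5Q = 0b10100001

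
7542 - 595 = 6947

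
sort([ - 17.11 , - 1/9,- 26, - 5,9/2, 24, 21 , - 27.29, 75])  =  [ - 27.29, - 26,-17.11, - 5  ,-1/9,9/2, 21,24,75]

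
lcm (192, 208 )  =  2496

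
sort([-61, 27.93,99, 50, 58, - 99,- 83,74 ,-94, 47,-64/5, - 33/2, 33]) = [- 99, - 94,- 83 ,-61 ,-33/2 ,-64/5,  27.93, 33,47, 50, 58, 74, 99] 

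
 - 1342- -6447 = 5105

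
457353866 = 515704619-58350753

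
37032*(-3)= - 111096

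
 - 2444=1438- 3882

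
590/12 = 295/6 = 49.17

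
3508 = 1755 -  - 1753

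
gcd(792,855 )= 9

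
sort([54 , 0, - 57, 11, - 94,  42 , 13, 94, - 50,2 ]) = [-94 , -57, - 50 , 0,2, 11,13,42, 54,94]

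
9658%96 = 58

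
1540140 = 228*6755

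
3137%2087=1050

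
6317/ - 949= - 6317/949  =  - 6.66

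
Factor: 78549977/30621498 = 2^( - 1) * 3^( - 1)*11^1*229^1*251^(-1 )*20333^( - 1 )*31183^1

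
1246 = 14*89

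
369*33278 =12279582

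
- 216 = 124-340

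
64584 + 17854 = 82438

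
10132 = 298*34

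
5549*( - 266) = - 1476034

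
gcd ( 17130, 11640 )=30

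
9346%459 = 166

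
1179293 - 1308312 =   -  129019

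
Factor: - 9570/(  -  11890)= 33/41  =  3^1 *11^1  *41^(-1 ) 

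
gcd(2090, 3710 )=10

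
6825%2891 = 1043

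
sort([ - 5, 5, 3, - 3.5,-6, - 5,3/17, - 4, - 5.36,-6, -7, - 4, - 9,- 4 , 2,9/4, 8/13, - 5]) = [-9, - 7, - 6, - 6, - 5.36, - 5, - 5,-5, - 4, - 4, - 4, - 3.5, 3/17,8/13, 2, 9/4,3,5] 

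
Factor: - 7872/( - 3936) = 2 = 2^1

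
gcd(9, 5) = 1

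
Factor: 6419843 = 6419843^1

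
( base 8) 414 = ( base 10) 268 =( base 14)152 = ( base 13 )178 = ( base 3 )100221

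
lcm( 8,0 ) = 0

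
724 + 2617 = 3341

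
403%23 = 12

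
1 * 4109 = 4109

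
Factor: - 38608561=  -  38608561^1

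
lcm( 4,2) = 4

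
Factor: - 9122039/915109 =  - 13^( - 1)*70393^( - 1)*9122039^1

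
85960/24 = 3581+ 2/3 = 3581.67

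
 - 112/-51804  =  28/12951 = 0.00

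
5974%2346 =1282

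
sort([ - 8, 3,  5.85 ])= [ - 8, 3, 5.85]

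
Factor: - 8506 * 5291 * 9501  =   - 2^1*3^1*11^1*13^1*37^1*3167^1*4253^1 =-427594842246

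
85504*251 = 21461504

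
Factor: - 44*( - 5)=220 =2^2*5^1*11^1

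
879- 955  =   - 76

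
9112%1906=1488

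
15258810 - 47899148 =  - 32640338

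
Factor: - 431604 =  - 2^2 * 3^2*19^1*631^1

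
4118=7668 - 3550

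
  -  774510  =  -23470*33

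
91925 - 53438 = 38487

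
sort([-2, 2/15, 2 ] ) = [ - 2, 2/15, 2]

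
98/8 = 49/4=12.25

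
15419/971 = 15+854/971 = 15.88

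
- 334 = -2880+2546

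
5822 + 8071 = 13893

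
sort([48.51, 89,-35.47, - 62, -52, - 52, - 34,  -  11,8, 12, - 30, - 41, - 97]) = [ - 97,- 62,-52, - 52, - 41, - 35.47,  -  34, - 30,  -  11, 8, 12, 48.51,89]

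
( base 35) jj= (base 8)1254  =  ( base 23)16H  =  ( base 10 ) 684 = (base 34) K4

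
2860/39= 220/3  =  73.33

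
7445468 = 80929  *92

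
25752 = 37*696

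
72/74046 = 12/12341 = 0.00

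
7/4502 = 7/4502 = 0.00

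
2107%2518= 2107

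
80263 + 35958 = 116221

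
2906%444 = 242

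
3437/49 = 491/7 = 70.14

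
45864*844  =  38709216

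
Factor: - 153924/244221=- 404/641 = - 2^2*101^1*641^( - 1)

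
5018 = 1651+3367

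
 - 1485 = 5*( - 297)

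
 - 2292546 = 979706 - 3272252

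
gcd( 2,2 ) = 2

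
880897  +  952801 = 1833698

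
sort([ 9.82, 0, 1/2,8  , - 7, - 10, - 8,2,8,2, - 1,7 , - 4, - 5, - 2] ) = [ - 10, -8,  -  7, - 5,-4,-2, - 1, 0, 1/2,2 , 2, 7, 8,8,9.82 ]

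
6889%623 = 36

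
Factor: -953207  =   - 17^1*47^1*1193^1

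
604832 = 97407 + 507425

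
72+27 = 99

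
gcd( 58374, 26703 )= 621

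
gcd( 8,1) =1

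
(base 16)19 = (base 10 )25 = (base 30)P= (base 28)P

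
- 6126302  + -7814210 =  - 13940512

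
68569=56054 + 12515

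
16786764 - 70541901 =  - 53755137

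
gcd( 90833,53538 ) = 1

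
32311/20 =32311/20=1615.55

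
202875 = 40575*5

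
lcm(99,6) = 198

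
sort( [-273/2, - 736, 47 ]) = [ - 736, - 273/2,47] 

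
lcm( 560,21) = 1680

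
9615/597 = 3205/199 = 16.11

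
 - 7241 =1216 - 8457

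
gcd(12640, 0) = 12640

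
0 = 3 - 3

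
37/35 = 1 + 2/35 = 1.06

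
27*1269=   34263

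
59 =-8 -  - 67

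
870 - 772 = 98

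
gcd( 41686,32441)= 1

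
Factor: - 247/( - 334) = 2^( - 1)*13^1*19^1*167^( - 1 )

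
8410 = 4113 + 4297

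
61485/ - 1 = -61485/1 = -61485.00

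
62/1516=31/758 =0.04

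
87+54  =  141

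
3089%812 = 653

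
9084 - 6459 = 2625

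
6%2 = 0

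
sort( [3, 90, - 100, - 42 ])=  [ - 100 , - 42, 3, 90] 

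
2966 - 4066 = - 1100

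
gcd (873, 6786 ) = 9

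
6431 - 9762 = - 3331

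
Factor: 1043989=269^1*3881^1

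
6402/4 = 1600 + 1/2 = 1600.50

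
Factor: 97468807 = 199^1*489793^1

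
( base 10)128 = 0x80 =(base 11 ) 107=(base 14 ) 92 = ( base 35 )3n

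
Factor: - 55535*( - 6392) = 354979720 =2^3*5^1 * 17^1*29^1*47^1*383^1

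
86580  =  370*234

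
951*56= 53256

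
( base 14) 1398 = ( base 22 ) 73c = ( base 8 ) 6612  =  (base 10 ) 3466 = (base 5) 102331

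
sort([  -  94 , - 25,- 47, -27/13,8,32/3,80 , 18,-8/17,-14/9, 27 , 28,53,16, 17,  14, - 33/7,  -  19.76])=[ - 94,-47, - 25,-19.76, - 33/7 ,-27/13, - 14/9, - 8/17,8,32/3, 14, 16,17,  18,  27,  28,53,80]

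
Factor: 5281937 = 5281937^1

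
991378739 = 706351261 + 285027478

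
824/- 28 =-206/7 = -  29.43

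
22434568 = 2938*7636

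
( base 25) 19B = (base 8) 1535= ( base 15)3C6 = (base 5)11421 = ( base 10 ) 861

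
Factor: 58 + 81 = 139^1 = 139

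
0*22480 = 0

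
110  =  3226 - 3116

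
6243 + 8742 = 14985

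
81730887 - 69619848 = 12111039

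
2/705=2/705 = 0.00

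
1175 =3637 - 2462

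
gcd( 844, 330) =2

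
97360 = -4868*( - 20 )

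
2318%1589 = 729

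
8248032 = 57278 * 144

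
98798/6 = 16466 + 1/3 = 16466.33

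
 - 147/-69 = 49/23 = 2.13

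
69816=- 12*( - 5818 )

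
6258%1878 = 624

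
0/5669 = 0 = 0.00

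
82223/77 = 82223/77 = 1067.83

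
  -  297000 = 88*( - 3375)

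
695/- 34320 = - 1 + 6725/6864 = -0.02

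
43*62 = 2666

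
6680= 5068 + 1612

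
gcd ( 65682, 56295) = 9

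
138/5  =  27 + 3/5 =27.60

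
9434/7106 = 1+1164/3553=1.33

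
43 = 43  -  0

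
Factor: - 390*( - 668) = 2^3*3^1*5^1* 13^1*167^1= 260520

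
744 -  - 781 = 1525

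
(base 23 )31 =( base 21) 37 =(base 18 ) 3G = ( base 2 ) 1000110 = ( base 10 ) 70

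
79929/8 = 79929/8 = 9991.12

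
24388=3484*7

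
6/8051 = 6/8051 = 0.00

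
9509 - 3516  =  5993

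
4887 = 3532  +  1355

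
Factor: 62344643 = 19^1*3281297^1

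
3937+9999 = 13936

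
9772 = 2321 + 7451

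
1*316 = 316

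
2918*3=8754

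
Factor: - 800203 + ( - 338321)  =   - 2^2*3^1* 17^1*5581^1=- 1138524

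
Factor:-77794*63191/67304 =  - 2^( - 2)*  29^1 * 47^( - 1)*97^1*179^( - 1)*401^1*2179^1 =- 2457940327/33652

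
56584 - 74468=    - 17884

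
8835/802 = 8835/802 =11.02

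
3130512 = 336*9317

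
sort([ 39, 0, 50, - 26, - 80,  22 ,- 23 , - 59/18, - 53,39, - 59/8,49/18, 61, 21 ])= [-80, - 53, - 26, - 23, - 59/8, - 59/18,0,  49/18,  21,  22, 39, 39,50,61]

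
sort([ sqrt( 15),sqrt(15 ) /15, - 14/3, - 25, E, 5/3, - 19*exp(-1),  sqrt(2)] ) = [ - 25, - 19 * exp( - 1), - 14/3 , sqrt(15)/15,sqrt(2), 5/3,E , sqrt ( 15)]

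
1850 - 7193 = -5343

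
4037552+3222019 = 7259571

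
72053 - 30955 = 41098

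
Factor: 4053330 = 2^1*3^2*5^1*29^1* 1553^1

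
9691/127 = 76+39/127 =76.31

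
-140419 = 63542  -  203961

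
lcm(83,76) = 6308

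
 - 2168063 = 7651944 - 9820007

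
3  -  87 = - 84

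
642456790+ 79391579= 721848369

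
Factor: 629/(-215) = -5^( - 1 )*17^1*37^1*43^( - 1 ) 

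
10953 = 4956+5997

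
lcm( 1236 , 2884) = 8652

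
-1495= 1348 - 2843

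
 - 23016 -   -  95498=72482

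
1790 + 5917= 7707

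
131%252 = 131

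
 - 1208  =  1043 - 2251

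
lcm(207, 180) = 4140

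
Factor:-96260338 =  - 2^1 * 29^1 * 1659661^1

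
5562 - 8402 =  - 2840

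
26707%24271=2436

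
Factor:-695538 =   -  2^1*3^2*17^1*2273^1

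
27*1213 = 32751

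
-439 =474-913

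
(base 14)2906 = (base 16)1C5A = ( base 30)81s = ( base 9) 10854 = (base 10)7258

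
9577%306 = 91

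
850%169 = 5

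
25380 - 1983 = 23397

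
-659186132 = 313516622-972702754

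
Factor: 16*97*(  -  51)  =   - 2^4*3^1*17^1*97^1 = -  79152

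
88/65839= 88/65839 = 0.00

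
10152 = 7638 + 2514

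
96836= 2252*43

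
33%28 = 5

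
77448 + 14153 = 91601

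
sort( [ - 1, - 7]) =[ - 7,-1]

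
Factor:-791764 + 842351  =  50587^1 =50587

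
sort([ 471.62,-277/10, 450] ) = [ - 277/10, 450, 471.62 ]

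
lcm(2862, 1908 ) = 5724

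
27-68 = -41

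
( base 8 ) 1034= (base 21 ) 14f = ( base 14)2a8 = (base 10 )540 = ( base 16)21C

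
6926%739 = 275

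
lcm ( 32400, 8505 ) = 680400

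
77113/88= 77113/88  =  876.28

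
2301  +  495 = 2796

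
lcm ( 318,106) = 318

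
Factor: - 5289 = -3^1*41^1*43^1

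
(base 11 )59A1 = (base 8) 17257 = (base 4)1322233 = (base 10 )7855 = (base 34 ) 6R1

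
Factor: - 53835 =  - 3^1*5^1*37^1* 97^1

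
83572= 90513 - 6941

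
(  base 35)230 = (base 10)2555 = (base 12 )158b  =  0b100111111011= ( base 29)313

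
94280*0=0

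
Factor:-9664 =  - 2^6 * 151^1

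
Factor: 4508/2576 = 2^(-2 )*7^1 = 7/4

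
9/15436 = 9/15436 = 0.00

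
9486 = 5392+4094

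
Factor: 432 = 2^4*3^3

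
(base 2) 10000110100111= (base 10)8615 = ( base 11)6522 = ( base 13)3BC9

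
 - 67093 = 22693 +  - 89786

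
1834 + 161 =1995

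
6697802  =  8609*778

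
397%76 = 17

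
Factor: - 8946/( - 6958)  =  9/7= 3^2*7^( - 1 )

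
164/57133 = 164/57133 =0.00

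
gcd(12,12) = 12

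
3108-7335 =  - 4227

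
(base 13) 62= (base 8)120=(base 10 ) 80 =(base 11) 73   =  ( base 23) 3B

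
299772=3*99924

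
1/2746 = 1/2746 = 0.00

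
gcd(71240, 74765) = 5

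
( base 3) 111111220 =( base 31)A7P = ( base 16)267c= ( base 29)bkl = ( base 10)9852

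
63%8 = 7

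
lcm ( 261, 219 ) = 19053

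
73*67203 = 4905819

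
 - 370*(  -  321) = 118770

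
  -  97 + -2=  - 99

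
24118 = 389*62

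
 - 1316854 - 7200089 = -8516943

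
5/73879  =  5/73879 = 0.00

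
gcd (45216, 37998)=18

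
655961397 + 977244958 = 1633206355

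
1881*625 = 1175625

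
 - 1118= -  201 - 917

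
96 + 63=159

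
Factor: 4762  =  2^1*2381^1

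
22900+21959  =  44859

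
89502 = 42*2131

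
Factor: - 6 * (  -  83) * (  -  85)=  - 42330 = - 2^1 * 3^1* 5^1*17^1 *83^1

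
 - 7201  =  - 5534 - 1667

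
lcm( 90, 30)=90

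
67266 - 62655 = 4611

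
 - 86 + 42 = -44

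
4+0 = 4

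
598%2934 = 598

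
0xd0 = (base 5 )1313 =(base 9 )251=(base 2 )11010000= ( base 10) 208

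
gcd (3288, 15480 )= 24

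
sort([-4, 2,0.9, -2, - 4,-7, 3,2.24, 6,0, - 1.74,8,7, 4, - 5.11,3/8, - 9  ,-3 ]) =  [-9,  -  7, - 5.11,-4, - 4,  -  3 , - 2,-1.74,  0,3/8,0.9 , 2,2.24,  3,4,6,7,8 ] 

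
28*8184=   229152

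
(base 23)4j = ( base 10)111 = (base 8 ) 157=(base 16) 6F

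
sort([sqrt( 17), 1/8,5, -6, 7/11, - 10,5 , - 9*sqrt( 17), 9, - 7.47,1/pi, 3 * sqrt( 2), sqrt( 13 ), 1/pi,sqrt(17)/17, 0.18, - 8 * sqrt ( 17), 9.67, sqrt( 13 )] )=[ - 9 * sqrt(17), - 8*sqrt(17 ), -10, - 7.47, - 6,1/8 , 0.18, sqrt(17)/17, 1/pi, 1/pi,7/11,sqrt( 13),  sqrt(13),sqrt( 17 ), 3*sqrt( 2 ),5,5, 9,9.67 ] 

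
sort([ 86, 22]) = [22, 86]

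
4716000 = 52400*90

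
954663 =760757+193906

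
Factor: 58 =2^1 *29^1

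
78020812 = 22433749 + 55587063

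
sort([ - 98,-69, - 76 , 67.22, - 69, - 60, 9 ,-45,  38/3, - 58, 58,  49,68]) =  [ - 98, - 76, - 69,-69,-60,  -  58, - 45, 9, 38/3,49,58, 67.22,68]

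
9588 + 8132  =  17720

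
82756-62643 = 20113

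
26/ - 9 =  - 3 + 1/9 = - 2.89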